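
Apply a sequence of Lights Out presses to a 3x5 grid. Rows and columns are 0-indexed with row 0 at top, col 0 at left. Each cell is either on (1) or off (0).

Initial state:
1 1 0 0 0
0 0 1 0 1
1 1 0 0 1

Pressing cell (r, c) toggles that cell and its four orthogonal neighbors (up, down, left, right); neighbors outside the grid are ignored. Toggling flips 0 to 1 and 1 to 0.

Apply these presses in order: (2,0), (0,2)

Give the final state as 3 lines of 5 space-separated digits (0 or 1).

Answer: 1 0 1 1 0
1 0 0 0 1
0 0 0 0 1

Derivation:
After press 1 at (2,0):
1 1 0 0 0
1 0 1 0 1
0 0 0 0 1

After press 2 at (0,2):
1 0 1 1 0
1 0 0 0 1
0 0 0 0 1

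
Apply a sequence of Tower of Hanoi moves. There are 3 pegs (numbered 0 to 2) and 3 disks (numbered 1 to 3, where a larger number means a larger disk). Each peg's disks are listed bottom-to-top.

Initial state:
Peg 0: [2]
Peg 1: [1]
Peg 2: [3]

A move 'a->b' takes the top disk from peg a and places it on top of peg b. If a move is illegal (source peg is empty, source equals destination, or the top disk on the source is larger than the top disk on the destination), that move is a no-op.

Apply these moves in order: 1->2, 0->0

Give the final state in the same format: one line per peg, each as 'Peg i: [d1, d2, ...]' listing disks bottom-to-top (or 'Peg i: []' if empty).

Answer: Peg 0: [2]
Peg 1: []
Peg 2: [3, 1]

Derivation:
After move 1 (1->2):
Peg 0: [2]
Peg 1: []
Peg 2: [3, 1]

After move 2 (0->0):
Peg 0: [2]
Peg 1: []
Peg 2: [3, 1]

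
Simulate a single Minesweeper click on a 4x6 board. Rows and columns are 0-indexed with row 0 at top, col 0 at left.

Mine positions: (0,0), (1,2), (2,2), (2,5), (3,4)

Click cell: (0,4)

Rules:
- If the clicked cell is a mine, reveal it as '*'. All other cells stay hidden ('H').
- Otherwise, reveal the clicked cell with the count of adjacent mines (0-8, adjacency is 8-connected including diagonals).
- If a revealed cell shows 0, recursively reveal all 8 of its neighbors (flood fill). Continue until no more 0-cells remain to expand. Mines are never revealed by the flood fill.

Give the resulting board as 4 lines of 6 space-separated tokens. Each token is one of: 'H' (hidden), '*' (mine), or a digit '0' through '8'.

H H H 1 0 0
H H H 2 1 1
H H H H H H
H H H H H H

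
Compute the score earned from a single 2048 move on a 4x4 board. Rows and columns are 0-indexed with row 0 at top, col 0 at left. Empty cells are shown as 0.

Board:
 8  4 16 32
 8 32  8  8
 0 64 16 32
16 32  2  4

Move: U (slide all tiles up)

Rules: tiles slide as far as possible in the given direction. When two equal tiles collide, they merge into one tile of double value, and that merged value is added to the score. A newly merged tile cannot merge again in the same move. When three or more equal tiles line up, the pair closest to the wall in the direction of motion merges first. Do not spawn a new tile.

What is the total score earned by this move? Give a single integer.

Slide up:
col 0: [8, 8, 0, 16] -> [16, 16, 0, 0]  score +16 (running 16)
col 1: [4, 32, 64, 32] -> [4, 32, 64, 32]  score +0 (running 16)
col 2: [16, 8, 16, 2] -> [16, 8, 16, 2]  score +0 (running 16)
col 3: [32, 8, 32, 4] -> [32, 8, 32, 4]  score +0 (running 16)
Board after move:
16  4 16 32
16 32  8  8
 0 64 16 32
 0 32  2  4

Answer: 16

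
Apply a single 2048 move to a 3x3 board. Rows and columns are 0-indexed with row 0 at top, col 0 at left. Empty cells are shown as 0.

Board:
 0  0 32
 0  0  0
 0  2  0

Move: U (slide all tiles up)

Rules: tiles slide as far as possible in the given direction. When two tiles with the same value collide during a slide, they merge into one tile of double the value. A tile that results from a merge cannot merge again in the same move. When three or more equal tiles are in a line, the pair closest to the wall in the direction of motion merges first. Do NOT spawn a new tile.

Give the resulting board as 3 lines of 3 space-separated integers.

Slide up:
col 0: [0, 0, 0] -> [0, 0, 0]
col 1: [0, 0, 2] -> [2, 0, 0]
col 2: [32, 0, 0] -> [32, 0, 0]

Answer:  0  2 32
 0  0  0
 0  0  0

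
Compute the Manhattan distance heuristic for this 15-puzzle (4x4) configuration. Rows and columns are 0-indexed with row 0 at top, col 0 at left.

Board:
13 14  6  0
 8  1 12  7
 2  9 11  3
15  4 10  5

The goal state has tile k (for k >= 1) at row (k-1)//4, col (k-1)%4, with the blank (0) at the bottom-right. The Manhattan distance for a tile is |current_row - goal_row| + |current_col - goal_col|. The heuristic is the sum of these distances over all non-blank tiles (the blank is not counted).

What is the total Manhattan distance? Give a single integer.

Answer: 37

Derivation:
Tile 13: (0,0)->(3,0) = 3
Tile 14: (0,1)->(3,1) = 3
Tile 6: (0,2)->(1,1) = 2
Tile 8: (1,0)->(1,3) = 3
Tile 1: (1,1)->(0,0) = 2
Tile 12: (1,2)->(2,3) = 2
Tile 7: (1,3)->(1,2) = 1
Tile 2: (2,0)->(0,1) = 3
Tile 9: (2,1)->(2,0) = 1
Tile 11: (2,2)->(2,2) = 0
Tile 3: (2,3)->(0,2) = 3
Tile 15: (3,0)->(3,2) = 2
Tile 4: (3,1)->(0,3) = 5
Tile 10: (3,2)->(2,1) = 2
Tile 5: (3,3)->(1,0) = 5
Sum: 3 + 3 + 2 + 3 + 2 + 2 + 1 + 3 + 1 + 0 + 3 + 2 + 5 + 2 + 5 = 37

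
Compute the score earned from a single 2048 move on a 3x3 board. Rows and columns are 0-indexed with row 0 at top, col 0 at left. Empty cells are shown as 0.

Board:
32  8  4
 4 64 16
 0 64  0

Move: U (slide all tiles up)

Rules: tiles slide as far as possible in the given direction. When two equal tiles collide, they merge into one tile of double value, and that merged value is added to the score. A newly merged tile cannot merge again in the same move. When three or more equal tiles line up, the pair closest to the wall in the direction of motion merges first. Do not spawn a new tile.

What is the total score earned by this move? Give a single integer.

Slide up:
col 0: [32, 4, 0] -> [32, 4, 0]  score +0 (running 0)
col 1: [8, 64, 64] -> [8, 128, 0]  score +128 (running 128)
col 2: [4, 16, 0] -> [4, 16, 0]  score +0 (running 128)
Board after move:
 32   8   4
  4 128  16
  0   0   0

Answer: 128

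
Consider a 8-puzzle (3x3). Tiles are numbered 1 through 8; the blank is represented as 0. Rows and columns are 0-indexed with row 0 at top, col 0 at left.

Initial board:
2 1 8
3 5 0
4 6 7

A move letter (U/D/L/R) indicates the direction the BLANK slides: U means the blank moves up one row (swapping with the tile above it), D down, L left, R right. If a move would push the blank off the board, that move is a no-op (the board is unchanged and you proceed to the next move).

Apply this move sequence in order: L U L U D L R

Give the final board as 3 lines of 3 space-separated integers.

Answer: 3 2 8
1 0 5
4 6 7

Derivation:
After move 1 (L):
2 1 8
3 0 5
4 6 7

After move 2 (U):
2 0 8
3 1 5
4 6 7

After move 3 (L):
0 2 8
3 1 5
4 6 7

After move 4 (U):
0 2 8
3 1 5
4 6 7

After move 5 (D):
3 2 8
0 1 5
4 6 7

After move 6 (L):
3 2 8
0 1 5
4 6 7

After move 7 (R):
3 2 8
1 0 5
4 6 7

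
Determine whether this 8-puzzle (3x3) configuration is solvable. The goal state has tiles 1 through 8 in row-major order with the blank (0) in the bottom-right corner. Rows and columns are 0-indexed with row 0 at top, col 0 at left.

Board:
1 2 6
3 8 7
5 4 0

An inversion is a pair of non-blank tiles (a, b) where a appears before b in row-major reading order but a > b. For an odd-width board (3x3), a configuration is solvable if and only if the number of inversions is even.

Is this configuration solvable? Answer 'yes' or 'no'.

Inversions (pairs i<j in row-major order where tile[i] > tile[j] > 0): 9
9 is odd, so the puzzle is not solvable.

Answer: no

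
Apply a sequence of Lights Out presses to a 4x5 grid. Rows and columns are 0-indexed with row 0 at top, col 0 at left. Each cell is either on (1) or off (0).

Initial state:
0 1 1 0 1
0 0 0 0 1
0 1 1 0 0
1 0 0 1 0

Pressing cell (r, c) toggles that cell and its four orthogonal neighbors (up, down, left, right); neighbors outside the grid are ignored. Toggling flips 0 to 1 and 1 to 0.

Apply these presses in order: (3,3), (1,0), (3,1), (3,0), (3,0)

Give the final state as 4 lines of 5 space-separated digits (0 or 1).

Answer: 1 1 1 0 1
1 1 0 0 1
1 0 1 1 0
0 1 0 0 1

Derivation:
After press 1 at (3,3):
0 1 1 0 1
0 0 0 0 1
0 1 1 1 0
1 0 1 0 1

After press 2 at (1,0):
1 1 1 0 1
1 1 0 0 1
1 1 1 1 0
1 0 1 0 1

After press 3 at (3,1):
1 1 1 0 1
1 1 0 0 1
1 0 1 1 0
0 1 0 0 1

After press 4 at (3,0):
1 1 1 0 1
1 1 0 0 1
0 0 1 1 0
1 0 0 0 1

After press 5 at (3,0):
1 1 1 0 1
1 1 0 0 1
1 0 1 1 0
0 1 0 0 1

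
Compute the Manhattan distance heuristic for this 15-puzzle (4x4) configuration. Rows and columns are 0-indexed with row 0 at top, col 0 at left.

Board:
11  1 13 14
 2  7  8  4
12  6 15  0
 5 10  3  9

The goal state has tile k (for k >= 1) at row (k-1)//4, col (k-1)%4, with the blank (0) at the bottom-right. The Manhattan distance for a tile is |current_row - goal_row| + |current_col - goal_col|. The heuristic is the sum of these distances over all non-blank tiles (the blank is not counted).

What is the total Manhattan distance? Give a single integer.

Tile 11: (0,0)->(2,2) = 4
Tile 1: (0,1)->(0,0) = 1
Tile 13: (0,2)->(3,0) = 5
Tile 14: (0,3)->(3,1) = 5
Tile 2: (1,0)->(0,1) = 2
Tile 7: (1,1)->(1,2) = 1
Tile 8: (1,2)->(1,3) = 1
Tile 4: (1,3)->(0,3) = 1
Tile 12: (2,0)->(2,3) = 3
Tile 6: (2,1)->(1,1) = 1
Tile 15: (2,2)->(3,2) = 1
Tile 5: (3,0)->(1,0) = 2
Tile 10: (3,1)->(2,1) = 1
Tile 3: (3,2)->(0,2) = 3
Tile 9: (3,3)->(2,0) = 4
Sum: 4 + 1 + 5 + 5 + 2 + 1 + 1 + 1 + 3 + 1 + 1 + 2 + 1 + 3 + 4 = 35

Answer: 35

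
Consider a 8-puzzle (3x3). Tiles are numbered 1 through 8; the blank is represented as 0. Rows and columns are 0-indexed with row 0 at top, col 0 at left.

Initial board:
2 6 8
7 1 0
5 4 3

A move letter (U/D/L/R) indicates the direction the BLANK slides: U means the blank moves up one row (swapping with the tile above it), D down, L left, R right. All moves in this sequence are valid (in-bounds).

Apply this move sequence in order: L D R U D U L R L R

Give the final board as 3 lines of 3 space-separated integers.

Answer: 2 6 8
7 4 0
5 3 1

Derivation:
After move 1 (L):
2 6 8
7 0 1
5 4 3

After move 2 (D):
2 6 8
7 4 1
5 0 3

After move 3 (R):
2 6 8
7 4 1
5 3 0

After move 4 (U):
2 6 8
7 4 0
5 3 1

After move 5 (D):
2 6 8
7 4 1
5 3 0

After move 6 (U):
2 6 8
7 4 0
5 3 1

After move 7 (L):
2 6 8
7 0 4
5 3 1

After move 8 (R):
2 6 8
7 4 0
5 3 1

After move 9 (L):
2 6 8
7 0 4
5 3 1

After move 10 (R):
2 6 8
7 4 0
5 3 1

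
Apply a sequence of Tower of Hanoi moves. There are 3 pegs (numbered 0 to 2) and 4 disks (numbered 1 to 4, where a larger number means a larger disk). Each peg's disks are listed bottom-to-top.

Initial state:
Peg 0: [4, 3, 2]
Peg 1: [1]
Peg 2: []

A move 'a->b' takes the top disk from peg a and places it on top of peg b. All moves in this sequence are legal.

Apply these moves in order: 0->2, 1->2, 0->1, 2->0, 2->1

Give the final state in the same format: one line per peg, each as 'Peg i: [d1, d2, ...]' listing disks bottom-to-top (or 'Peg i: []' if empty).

After move 1 (0->2):
Peg 0: [4, 3]
Peg 1: [1]
Peg 2: [2]

After move 2 (1->2):
Peg 0: [4, 3]
Peg 1: []
Peg 2: [2, 1]

After move 3 (0->1):
Peg 0: [4]
Peg 1: [3]
Peg 2: [2, 1]

After move 4 (2->0):
Peg 0: [4, 1]
Peg 1: [3]
Peg 2: [2]

After move 5 (2->1):
Peg 0: [4, 1]
Peg 1: [3, 2]
Peg 2: []

Answer: Peg 0: [4, 1]
Peg 1: [3, 2]
Peg 2: []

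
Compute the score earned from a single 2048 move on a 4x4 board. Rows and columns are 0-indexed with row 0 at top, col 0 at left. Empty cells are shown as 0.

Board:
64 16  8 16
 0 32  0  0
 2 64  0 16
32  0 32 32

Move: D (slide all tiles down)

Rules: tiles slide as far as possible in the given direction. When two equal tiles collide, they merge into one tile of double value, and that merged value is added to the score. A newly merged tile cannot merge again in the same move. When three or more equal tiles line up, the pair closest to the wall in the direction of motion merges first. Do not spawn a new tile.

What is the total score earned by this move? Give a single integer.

Slide down:
col 0: [64, 0, 2, 32] -> [0, 64, 2, 32]  score +0 (running 0)
col 1: [16, 32, 64, 0] -> [0, 16, 32, 64]  score +0 (running 0)
col 2: [8, 0, 0, 32] -> [0, 0, 8, 32]  score +0 (running 0)
col 3: [16, 0, 16, 32] -> [0, 0, 32, 32]  score +32 (running 32)
Board after move:
 0  0  0  0
64 16  0  0
 2 32  8 32
32 64 32 32

Answer: 32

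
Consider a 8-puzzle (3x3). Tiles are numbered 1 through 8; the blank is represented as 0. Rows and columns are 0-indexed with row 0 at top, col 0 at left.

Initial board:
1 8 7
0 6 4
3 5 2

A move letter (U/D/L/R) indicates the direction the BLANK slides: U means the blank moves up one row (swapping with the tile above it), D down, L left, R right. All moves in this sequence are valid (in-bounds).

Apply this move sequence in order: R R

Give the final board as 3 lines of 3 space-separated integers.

After move 1 (R):
1 8 7
6 0 4
3 5 2

After move 2 (R):
1 8 7
6 4 0
3 5 2

Answer: 1 8 7
6 4 0
3 5 2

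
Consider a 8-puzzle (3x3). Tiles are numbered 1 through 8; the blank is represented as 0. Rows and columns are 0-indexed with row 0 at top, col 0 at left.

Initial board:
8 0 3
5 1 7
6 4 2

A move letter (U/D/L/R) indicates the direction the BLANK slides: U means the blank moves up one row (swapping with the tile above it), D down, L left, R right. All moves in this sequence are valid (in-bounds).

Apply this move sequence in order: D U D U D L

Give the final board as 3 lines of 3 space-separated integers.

Answer: 8 1 3
0 5 7
6 4 2

Derivation:
After move 1 (D):
8 1 3
5 0 7
6 4 2

After move 2 (U):
8 0 3
5 1 7
6 4 2

After move 3 (D):
8 1 3
5 0 7
6 4 2

After move 4 (U):
8 0 3
5 1 7
6 4 2

After move 5 (D):
8 1 3
5 0 7
6 4 2

After move 6 (L):
8 1 3
0 5 7
6 4 2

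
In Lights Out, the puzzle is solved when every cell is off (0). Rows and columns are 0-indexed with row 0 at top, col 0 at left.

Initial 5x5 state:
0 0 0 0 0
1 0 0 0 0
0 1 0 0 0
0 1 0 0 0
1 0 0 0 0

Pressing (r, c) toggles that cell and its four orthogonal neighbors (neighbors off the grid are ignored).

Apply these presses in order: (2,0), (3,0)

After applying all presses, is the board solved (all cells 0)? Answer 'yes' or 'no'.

After press 1 at (2,0):
0 0 0 0 0
0 0 0 0 0
1 0 0 0 0
1 1 0 0 0
1 0 0 0 0

After press 2 at (3,0):
0 0 0 0 0
0 0 0 0 0
0 0 0 0 0
0 0 0 0 0
0 0 0 0 0

Lights still on: 0

Answer: yes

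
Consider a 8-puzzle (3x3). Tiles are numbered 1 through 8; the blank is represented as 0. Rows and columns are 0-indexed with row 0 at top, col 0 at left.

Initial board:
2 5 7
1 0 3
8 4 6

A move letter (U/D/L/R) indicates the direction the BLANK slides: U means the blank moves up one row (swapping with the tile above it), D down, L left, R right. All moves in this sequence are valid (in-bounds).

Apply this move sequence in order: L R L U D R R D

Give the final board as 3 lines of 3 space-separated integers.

After move 1 (L):
2 5 7
0 1 3
8 4 6

After move 2 (R):
2 5 7
1 0 3
8 4 6

After move 3 (L):
2 5 7
0 1 3
8 4 6

After move 4 (U):
0 5 7
2 1 3
8 4 6

After move 5 (D):
2 5 7
0 1 3
8 4 6

After move 6 (R):
2 5 7
1 0 3
8 4 6

After move 7 (R):
2 5 7
1 3 0
8 4 6

After move 8 (D):
2 5 7
1 3 6
8 4 0

Answer: 2 5 7
1 3 6
8 4 0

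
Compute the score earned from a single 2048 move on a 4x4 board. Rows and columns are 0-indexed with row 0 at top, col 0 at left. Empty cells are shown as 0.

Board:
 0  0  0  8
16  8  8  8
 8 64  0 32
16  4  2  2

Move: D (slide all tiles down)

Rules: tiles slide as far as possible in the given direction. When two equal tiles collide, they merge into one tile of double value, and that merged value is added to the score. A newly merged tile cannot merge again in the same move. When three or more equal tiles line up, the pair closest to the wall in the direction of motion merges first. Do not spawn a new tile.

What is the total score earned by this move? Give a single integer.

Answer: 16

Derivation:
Slide down:
col 0: [0, 16, 8, 16] -> [0, 16, 8, 16]  score +0 (running 0)
col 1: [0, 8, 64, 4] -> [0, 8, 64, 4]  score +0 (running 0)
col 2: [0, 8, 0, 2] -> [0, 0, 8, 2]  score +0 (running 0)
col 3: [8, 8, 32, 2] -> [0, 16, 32, 2]  score +16 (running 16)
Board after move:
 0  0  0  0
16  8  0 16
 8 64  8 32
16  4  2  2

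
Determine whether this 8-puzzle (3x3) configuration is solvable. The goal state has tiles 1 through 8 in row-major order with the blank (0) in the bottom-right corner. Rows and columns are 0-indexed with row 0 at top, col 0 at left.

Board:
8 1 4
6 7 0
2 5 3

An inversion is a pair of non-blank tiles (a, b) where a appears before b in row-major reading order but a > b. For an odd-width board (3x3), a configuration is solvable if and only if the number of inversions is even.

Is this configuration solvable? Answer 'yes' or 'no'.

Answer: yes

Derivation:
Inversions (pairs i<j in row-major order where tile[i] > tile[j] > 0): 16
16 is even, so the puzzle is solvable.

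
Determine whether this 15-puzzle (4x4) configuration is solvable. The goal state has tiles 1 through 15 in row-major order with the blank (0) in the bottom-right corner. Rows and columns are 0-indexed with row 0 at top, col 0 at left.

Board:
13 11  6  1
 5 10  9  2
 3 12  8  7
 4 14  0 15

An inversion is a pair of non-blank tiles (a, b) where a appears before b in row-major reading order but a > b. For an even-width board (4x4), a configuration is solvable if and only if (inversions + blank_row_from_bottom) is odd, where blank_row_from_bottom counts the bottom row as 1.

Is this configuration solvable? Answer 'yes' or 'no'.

Inversions: 47
Blank is in row 3 (0-indexed from top), which is row 1 counting from the bottom (bottom = 1).
47 + 1 = 48, which is even, so the puzzle is not solvable.

Answer: no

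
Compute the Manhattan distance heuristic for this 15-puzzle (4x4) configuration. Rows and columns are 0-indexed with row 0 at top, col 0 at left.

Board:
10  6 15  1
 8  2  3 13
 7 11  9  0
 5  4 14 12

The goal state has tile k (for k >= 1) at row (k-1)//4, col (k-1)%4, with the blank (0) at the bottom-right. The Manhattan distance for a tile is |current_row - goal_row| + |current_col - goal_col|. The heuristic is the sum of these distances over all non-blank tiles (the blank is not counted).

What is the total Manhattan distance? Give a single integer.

Answer: 35

Derivation:
Tile 10: (0,0)->(2,1) = 3
Tile 6: (0,1)->(1,1) = 1
Tile 15: (0,2)->(3,2) = 3
Tile 1: (0,3)->(0,0) = 3
Tile 8: (1,0)->(1,3) = 3
Tile 2: (1,1)->(0,1) = 1
Tile 3: (1,2)->(0,2) = 1
Tile 13: (1,3)->(3,0) = 5
Tile 7: (2,0)->(1,2) = 3
Tile 11: (2,1)->(2,2) = 1
Tile 9: (2,2)->(2,0) = 2
Tile 5: (3,0)->(1,0) = 2
Tile 4: (3,1)->(0,3) = 5
Tile 14: (3,2)->(3,1) = 1
Tile 12: (3,3)->(2,3) = 1
Sum: 3 + 1 + 3 + 3 + 3 + 1 + 1 + 5 + 3 + 1 + 2 + 2 + 5 + 1 + 1 = 35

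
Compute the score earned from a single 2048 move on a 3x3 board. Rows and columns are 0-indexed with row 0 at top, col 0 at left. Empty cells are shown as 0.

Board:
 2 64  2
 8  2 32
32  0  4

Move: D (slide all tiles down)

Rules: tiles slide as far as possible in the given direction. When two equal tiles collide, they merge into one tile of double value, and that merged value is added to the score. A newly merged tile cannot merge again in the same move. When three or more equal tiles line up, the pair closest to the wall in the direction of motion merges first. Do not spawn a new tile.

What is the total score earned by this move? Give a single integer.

Slide down:
col 0: [2, 8, 32] -> [2, 8, 32]  score +0 (running 0)
col 1: [64, 2, 0] -> [0, 64, 2]  score +0 (running 0)
col 2: [2, 32, 4] -> [2, 32, 4]  score +0 (running 0)
Board after move:
 2  0  2
 8 64 32
32  2  4

Answer: 0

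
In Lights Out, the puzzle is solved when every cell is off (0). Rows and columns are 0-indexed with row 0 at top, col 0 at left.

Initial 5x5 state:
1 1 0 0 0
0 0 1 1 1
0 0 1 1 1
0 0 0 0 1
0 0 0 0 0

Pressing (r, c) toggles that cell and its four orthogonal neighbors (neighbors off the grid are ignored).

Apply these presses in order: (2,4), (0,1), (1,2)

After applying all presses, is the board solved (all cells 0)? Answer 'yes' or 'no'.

After press 1 at (2,4):
1 1 0 0 0
0 0 1 1 0
0 0 1 0 0
0 0 0 0 0
0 0 0 0 0

After press 2 at (0,1):
0 0 1 0 0
0 1 1 1 0
0 0 1 0 0
0 0 0 0 0
0 0 0 0 0

After press 3 at (1,2):
0 0 0 0 0
0 0 0 0 0
0 0 0 0 0
0 0 0 0 0
0 0 0 0 0

Lights still on: 0

Answer: yes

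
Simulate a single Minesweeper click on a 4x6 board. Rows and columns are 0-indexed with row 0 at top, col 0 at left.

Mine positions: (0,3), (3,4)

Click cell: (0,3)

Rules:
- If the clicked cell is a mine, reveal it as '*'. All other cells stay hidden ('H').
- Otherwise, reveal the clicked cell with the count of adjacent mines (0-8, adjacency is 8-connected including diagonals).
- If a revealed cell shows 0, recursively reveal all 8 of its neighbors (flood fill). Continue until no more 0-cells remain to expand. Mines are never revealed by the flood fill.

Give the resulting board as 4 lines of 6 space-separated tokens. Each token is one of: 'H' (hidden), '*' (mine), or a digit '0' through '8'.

H H H * H H
H H H H H H
H H H H H H
H H H H H H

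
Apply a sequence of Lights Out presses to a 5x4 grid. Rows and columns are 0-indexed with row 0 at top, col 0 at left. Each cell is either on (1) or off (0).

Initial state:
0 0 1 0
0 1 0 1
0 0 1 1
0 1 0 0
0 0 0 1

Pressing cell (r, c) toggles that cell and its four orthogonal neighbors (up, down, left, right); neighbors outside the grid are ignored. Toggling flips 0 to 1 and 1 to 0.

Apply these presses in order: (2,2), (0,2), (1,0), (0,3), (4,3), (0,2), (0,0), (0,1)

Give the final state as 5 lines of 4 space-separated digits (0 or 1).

After press 1 at (2,2):
0 0 1 0
0 1 1 1
0 1 0 0
0 1 1 0
0 0 0 1

After press 2 at (0,2):
0 1 0 1
0 1 0 1
0 1 0 0
0 1 1 0
0 0 0 1

After press 3 at (1,0):
1 1 0 1
1 0 0 1
1 1 0 0
0 1 1 0
0 0 0 1

After press 4 at (0,3):
1 1 1 0
1 0 0 0
1 1 0 0
0 1 1 0
0 0 0 1

After press 5 at (4,3):
1 1 1 0
1 0 0 0
1 1 0 0
0 1 1 1
0 0 1 0

After press 6 at (0,2):
1 0 0 1
1 0 1 0
1 1 0 0
0 1 1 1
0 0 1 0

After press 7 at (0,0):
0 1 0 1
0 0 1 0
1 1 0 0
0 1 1 1
0 0 1 0

After press 8 at (0,1):
1 0 1 1
0 1 1 0
1 1 0 0
0 1 1 1
0 0 1 0

Answer: 1 0 1 1
0 1 1 0
1 1 0 0
0 1 1 1
0 0 1 0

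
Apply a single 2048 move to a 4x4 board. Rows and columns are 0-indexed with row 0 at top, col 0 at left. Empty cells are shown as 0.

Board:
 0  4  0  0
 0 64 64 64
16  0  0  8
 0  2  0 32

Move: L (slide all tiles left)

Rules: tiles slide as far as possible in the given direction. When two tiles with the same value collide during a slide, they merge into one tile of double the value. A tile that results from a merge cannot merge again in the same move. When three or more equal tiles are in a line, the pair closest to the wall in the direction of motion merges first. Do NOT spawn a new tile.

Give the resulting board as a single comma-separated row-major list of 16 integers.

Slide left:
row 0: [0, 4, 0, 0] -> [4, 0, 0, 0]
row 1: [0, 64, 64, 64] -> [128, 64, 0, 0]
row 2: [16, 0, 0, 8] -> [16, 8, 0, 0]
row 3: [0, 2, 0, 32] -> [2, 32, 0, 0]

Answer: 4, 0, 0, 0, 128, 64, 0, 0, 16, 8, 0, 0, 2, 32, 0, 0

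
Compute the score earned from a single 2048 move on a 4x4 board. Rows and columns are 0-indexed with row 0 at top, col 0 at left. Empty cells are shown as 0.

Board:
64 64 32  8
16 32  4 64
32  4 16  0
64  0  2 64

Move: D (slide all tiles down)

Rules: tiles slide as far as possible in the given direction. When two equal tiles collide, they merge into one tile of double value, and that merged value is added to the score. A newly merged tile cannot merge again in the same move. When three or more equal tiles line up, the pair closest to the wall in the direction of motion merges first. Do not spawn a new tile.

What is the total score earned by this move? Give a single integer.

Answer: 128

Derivation:
Slide down:
col 0: [64, 16, 32, 64] -> [64, 16, 32, 64]  score +0 (running 0)
col 1: [64, 32, 4, 0] -> [0, 64, 32, 4]  score +0 (running 0)
col 2: [32, 4, 16, 2] -> [32, 4, 16, 2]  score +0 (running 0)
col 3: [8, 64, 0, 64] -> [0, 0, 8, 128]  score +128 (running 128)
Board after move:
 64   0  32   0
 16  64   4   0
 32  32  16   8
 64   4   2 128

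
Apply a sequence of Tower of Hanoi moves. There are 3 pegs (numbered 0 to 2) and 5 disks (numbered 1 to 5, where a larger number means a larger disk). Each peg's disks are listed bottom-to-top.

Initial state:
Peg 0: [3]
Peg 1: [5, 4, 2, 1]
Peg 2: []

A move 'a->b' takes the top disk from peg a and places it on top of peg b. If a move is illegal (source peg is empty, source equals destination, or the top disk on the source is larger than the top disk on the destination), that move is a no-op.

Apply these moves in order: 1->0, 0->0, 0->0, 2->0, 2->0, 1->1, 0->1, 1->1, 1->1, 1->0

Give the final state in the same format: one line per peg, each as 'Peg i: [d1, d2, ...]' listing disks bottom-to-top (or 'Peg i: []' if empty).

Answer: Peg 0: [3, 1]
Peg 1: [5, 4, 2]
Peg 2: []

Derivation:
After move 1 (1->0):
Peg 0: [3, 1]
Peg 1: [5, 4, 2]
Peg 2: []

After move 2 (0->0):
Peg 0: [3, 1]
Peg 1: [5, 4, 2]
Peg 2: []

After move 3 (0->0):
Peg 0: [3, 1]
Peg 1: [5, 4, 2]
Peg 2: []

After move 4 (2->0):
Peg 0: [3, 1]
Peg 1: [5, 4, 2]
Peg 2: []

After move 5 (2->0):
Peg 0: [3, 1]
Peg 1: [5, 4, 2]
Peg 2: []

After move 6 (1->1):
Peg 0: [3, 1]
Peg 1: [5, 4, 2]
Peg 2: []

After move 7 (0->1):
Peg 0: [3]
Peg 1: [5, 4, 2, 1]
Peg 2: []

After move 8 (1->1):
Peg 0: [3]
Peg 1: [5, 4, 2, 1]
Peg 2: []

After move 9 (1->1):
Peg 0: [3]
Peg 1: [5, 4, 2, 1]
Peg 2: []

After move 10 (1->0):
Peg 0: [3, 1]
Peg 1: [5, 4, 2]
Peg 2: []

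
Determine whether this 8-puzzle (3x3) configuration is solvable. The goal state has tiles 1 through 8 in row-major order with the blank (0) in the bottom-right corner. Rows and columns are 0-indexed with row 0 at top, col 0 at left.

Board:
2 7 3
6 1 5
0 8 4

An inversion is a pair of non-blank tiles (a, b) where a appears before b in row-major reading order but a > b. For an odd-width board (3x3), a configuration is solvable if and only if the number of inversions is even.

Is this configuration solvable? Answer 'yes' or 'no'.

Inversions (pairs i<j in row-major order where tile[i] > tile[j] > 0): 12
12 is even, so the puzzle is solvable.

Answer: yes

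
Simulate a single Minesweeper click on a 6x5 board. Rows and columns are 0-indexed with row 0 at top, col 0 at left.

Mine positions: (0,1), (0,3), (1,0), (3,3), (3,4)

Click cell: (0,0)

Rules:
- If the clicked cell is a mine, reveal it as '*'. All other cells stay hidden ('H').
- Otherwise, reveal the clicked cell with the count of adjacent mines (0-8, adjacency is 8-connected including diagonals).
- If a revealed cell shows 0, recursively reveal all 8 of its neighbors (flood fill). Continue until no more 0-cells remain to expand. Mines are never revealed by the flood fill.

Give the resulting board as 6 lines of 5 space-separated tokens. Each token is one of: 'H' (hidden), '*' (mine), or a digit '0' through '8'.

2 H H H H
H H H H H
H H H H H
H H H H H
H H H H H
H H H H H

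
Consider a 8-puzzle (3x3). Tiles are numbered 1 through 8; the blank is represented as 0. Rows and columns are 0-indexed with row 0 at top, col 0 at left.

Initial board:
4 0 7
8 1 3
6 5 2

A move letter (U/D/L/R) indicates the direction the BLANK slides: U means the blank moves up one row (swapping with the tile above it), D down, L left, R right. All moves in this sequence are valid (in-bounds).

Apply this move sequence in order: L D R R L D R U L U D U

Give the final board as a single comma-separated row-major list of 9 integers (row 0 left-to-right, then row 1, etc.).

After move 1 (L):
0 4 7
8 1 3
6 5 2

After move 2 (D):
8 4 7
0 1 3
6 5 2

After move 3 (R):
8 4 7
1 0 3
6 5 2

After move 4 (R):
8 4 7
1 3 0
6 5 2

After move 5 (L):
8 4 7
1 0 3
6 5 2

After move 6 (D):
8 4 7
1 5 3
6 0 2

After move 7 (R):
8 4 7
1 5 3
6 2 0

After move 8 (U):
8 4 7
1 5 0
6 2 3

After move 9 (L):
8 4 7
1 0 5
6 2 3

After move 10 (U):
8 0 7
1 4 5
6 2 3

After move 11 (D):
8 4 7
1 0 5
6 2 3

After move 12 (U):
8 0 7
1 4 5
6 2 3

Answer: 8, 0, 7, 1, 4, 5, 6, 2, 3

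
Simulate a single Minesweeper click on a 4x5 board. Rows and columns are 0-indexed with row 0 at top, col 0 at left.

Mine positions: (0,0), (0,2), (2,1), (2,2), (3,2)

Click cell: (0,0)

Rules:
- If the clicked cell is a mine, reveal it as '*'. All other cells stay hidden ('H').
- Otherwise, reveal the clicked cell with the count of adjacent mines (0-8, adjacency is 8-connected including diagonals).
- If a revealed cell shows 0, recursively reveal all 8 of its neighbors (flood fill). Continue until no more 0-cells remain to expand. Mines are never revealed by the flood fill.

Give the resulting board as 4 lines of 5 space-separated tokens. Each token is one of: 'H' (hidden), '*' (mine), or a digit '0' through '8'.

* H H H H
H H H H H
H H H H H
H H H H H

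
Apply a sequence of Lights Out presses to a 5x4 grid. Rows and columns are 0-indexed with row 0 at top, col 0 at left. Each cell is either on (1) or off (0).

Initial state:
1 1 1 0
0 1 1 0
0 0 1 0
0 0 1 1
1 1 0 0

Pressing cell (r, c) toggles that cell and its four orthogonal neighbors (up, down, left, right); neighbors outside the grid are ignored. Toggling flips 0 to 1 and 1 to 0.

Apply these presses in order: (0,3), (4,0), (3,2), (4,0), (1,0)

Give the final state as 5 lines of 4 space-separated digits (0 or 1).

After press 1 at (0,3):
1 1 0 1
0 1 1 1
0 0 1 0
0 0 1 1
1 1 0 0

After press 2 at (4,0):
1 1 0 1
0 1 1 1
0 0 1 0
1 0 1 1
0 0 0 0

After press 3 at (3,2):
1 1 0 1
0 1 1 1
0 0 0 0
1 1 0 0
0 0 1 0

After press 4 at (4,0):
1 1 0 1
0 1 1 1
0 0 0 0
0 1 0 0
1 1 1 0

After press 5 at (1,0):
0 1 0 1
1 0 1 1
1 0 0 0
0 1 0 0
1 1 1 0

Answer: 0 1 0 1
1 0 1 1
1 0 0 0
0 1 0 0
1 1 1 0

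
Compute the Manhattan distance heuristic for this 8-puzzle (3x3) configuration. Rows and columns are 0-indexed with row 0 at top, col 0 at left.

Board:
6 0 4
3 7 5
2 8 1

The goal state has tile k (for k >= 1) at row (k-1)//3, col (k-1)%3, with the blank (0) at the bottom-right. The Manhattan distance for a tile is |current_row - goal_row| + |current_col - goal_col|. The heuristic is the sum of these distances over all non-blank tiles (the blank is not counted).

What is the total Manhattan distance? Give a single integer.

Tile 6: at (0,0), goal (1,2), distance |0-1|+|0-2| = 3
Tile 4: at (0,2), goal (1,0), distance |0-1|+|2-0| = 3
Tile 3: at (1,0), goal (0,2), distance |1-0|+|0-2| = 3
Tile 7: at (1,1), goal (2,0), distance |1-2|+|1-0| = 2
Tile 5: at (1,2), goal (1,1), distance |1-1|+|2-1| = 1
Tile 2: at (2,0), goal (0,1), distance |2-0|+|0-1| = 3
Tile 8: at (2,1), goal (2,1), distance |2-2|+|1-1| = 0
Tile 1: at (2,2), goal (0,0), distance |2-0|+|2-0| = 4
Sum: 3 + 3 + 3 + 2 + 1 + 3 + 0 + 4 = 19

Answer: 19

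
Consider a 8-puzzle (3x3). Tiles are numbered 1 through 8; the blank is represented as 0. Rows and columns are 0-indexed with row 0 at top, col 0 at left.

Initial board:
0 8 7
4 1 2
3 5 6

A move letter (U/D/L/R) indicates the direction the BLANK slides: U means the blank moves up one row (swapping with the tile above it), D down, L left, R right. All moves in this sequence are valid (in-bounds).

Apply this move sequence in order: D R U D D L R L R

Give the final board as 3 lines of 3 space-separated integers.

After move 1 (D):
4 8 7
0 1 2
3 5 6

After move 2 (R):
4 8 7
1 0 2
3 5 6

After move 3 (U):
4 0 7
1 8 2
3 5 6

After move 4 (D):
4 8 7
1 0 2
3 5 6

After move 5 (D):
4 8 7
1 5 2
3 0 6

After move 6 (L):
4 8 7
1 5 2
0 3 6

After move 7 (R):
4 8 7
1 5 2
3 0 6

After move 8 (L):
4 8 7
1 5 2
0 3 6

After move 9 (R):
4 8 7
1 5 2
3 0 6

Answer: 4 8 7
1 5 2
3 0 6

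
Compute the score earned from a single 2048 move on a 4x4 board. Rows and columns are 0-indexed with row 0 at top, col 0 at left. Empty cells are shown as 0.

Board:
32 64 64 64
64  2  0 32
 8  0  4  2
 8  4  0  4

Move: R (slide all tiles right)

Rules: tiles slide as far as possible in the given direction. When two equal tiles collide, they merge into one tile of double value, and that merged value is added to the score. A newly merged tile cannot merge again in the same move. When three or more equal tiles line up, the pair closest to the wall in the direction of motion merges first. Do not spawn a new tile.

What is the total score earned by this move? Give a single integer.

Slide right:
row 0: [32, 64, 64, 64] -> [0, 32, 64, 128]  score +128 (running 128)
row 1: [64, 2, 0, 32] -> [0, 64, 2, 32]  score +0 (running 128)
row 2: [8, 0, 4, 2] -> [0, 8, 4, 2]  score +0 (running 128)
row 3: [8, 4, 0, 4] -> [0, 0, 8, 8]  score +8 (running 136)
Board after move:
  0  32  64 128
  0  64   2  32
  0   8   4   2
  0   0   8   8

Answer: 136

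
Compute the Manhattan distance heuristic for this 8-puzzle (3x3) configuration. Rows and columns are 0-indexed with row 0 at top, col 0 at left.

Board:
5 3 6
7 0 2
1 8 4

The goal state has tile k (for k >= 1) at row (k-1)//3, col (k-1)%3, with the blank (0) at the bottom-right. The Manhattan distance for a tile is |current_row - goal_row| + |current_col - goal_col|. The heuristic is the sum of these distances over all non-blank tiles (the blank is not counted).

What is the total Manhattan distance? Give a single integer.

Answer: 12

Derivation:
Tile 5: at (0,0), goal (1,1), distance |0-1|+|0-1| = 2
Tile 3: at (0,1), goal (0,2), distance |0-0|+|1-2| = 1
Tile 6: at (0,2), goal (1,2), distance |0-1|+|2-2| = 1
Tile 7: at (1,0), goal (2,0), distance |1-2|+|0-0| = 1
Tile 2: at (1,2), goal (0,1), distance |1-0|+|2-1| = 2
Tile 1: at (2,0), goal (0,0), distance |2-0|+|0-0| = 2
Tile 8: at (2,1), goal (2,1), distance |2-2|+|1-1| = 0
Tile 4: at (2,2), goal (1,0), distance |2-1|+|2-0| = 3
Sum: 2 + 1 + 1 + 1 + 2 + 2 + 0 + 3 = 12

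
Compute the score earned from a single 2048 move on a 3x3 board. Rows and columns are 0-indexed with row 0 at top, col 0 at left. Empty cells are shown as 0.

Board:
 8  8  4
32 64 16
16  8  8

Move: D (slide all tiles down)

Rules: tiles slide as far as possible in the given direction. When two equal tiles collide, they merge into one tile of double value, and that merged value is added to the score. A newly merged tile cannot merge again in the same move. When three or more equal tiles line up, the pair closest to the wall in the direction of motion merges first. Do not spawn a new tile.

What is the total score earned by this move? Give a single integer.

Answer: 0

Derivation:
Slide down:
col 0: [8, 32, 16] -> [8, 32, 16]  score +0 (running 0)
col 1: [8, 64, 8] -> [8, 64, 8]  score +0 (running 0)
col 2: [4, 16, 8] -> [4, 16, 8]  score +0 (running 0)
Board after move:
 8  8  4
32 64 16
16  8  8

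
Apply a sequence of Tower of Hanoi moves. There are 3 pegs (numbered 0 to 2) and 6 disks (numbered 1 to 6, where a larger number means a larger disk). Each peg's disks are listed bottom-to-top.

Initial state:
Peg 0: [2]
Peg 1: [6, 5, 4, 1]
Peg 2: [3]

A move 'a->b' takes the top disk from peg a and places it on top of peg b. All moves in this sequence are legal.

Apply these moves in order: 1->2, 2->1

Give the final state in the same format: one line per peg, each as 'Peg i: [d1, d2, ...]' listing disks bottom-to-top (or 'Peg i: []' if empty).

After move 1 (1->2):
Peg 0: [2]
Peg 1: [6, 5, 4]
Peg 2: [3, 1]

After move 2 (2->1):
Peg 0: [2]
Peg 1: [6, 5, 4, 1]
Peg 2: [3]

Answer: Peg 0: [2]
Peg 1: [6, 5, 4, 1]
Peg 2: [3]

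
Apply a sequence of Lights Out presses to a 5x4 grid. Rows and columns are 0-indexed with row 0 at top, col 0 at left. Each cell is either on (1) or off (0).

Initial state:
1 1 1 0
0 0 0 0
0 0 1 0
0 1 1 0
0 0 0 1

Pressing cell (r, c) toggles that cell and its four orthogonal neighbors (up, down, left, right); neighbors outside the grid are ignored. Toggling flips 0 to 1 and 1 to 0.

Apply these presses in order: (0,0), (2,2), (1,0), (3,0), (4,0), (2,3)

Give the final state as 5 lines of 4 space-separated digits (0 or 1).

Answer: 1 0 1 0
0 1 1 1
0 1 1 0
0 0 0 1
0 1 0 1

Derivation:
After press 1 at (0,0):
0 0 1 0
1 0 0 0
0 0 1 0
0 1 1 0
0 0 0 1

After press 2 at (2,2):
0 0 1 0
1 0 1 0
0 1 0 1
0 1 0 0
0 0 0 1

After press 3 at (1,0):
1 0 1 0
0 1 1 0
1 1 0 1
0 1 0 0
0 0 0 1

After press 4 at (3,0):
1 0 1 0
0 1 1 0
0 1 0 1
1 0 0 0
1 0 0 1

After press 5 at (4,0):
1 0 1 0
0 1 1 0
0 1 0 1
0 0 0 0
0 1 0 1

After press 6 at (2,3):
1 0 1 0
0 1 1 1
0 1 1 0
0 0 0 1
0 1 0 1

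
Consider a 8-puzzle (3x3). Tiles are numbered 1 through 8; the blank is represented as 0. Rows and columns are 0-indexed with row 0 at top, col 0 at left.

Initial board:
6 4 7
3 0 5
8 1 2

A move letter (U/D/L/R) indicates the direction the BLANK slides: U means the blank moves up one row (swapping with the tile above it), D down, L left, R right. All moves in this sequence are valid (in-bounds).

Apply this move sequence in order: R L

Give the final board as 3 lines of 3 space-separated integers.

After move 1 (R):
6 4 7
3 5 0
8 1 2

After move 2 (L):
6 4 7
3 0 5
8 1 2

Answer: 6 4 7
3 0 5
8 1 2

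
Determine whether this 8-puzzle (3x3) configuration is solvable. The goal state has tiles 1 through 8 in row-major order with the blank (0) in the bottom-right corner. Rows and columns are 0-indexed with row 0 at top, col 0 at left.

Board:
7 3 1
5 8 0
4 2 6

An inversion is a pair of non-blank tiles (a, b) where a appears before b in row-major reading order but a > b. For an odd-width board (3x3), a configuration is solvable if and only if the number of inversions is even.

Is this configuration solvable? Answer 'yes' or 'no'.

Inversions (pairs i<j in row-major order where tile[i] > tile[j] > 0): 14
14 is even, so the puzzle is solvable.

Answer: yes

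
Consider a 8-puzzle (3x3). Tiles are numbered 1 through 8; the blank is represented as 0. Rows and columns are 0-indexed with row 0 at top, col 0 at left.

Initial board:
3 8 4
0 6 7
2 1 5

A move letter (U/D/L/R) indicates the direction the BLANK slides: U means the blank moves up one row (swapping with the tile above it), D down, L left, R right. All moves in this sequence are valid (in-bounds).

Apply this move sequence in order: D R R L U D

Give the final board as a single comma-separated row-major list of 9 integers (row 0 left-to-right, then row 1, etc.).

After move 1 (D):
3 8 4
2 6 7
0 1 5

After move 2 (R):
3 8 4
2 6 7
1 0 5

After move 3 (R):
3 8 4
2 6 7
1 5 0

After move 4 (L):
3 8 4
2 6 7
1 0 5

After move 5 (U):
3 8 4
2 0 7
1 6 5

After move 6 (D):
3 8 4
2 6 7
1 0 5

Answer: 3, 8, 4, 2, 6, 7, 1, 0, 5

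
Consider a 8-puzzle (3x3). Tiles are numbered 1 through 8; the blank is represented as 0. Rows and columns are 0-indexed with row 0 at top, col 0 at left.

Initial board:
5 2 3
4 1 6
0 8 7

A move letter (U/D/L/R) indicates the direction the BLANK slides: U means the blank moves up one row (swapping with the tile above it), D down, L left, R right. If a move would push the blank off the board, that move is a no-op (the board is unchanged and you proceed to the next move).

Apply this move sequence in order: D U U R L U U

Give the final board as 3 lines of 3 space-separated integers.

Answer: 0 2 3
5 1 6
4 8 7

Derivation:
After move 1 (D):
5 2 3
4 1 6
0 8 7

After move 2 (U):
5 2 3
0 1 6
4 8 7

After move 3 (U):
0 2 3
5 1 6
4 8 7

After move 4 (R):
2 0 3
5 1 6
4 8 7

After move 5 (L):
0 2 3
5 1 6
4 8 7

After move 6 (U):
0 2 3
5 1 6
4 8 7

After move 7 (U):
0 2 3
5 1 6
4 8 7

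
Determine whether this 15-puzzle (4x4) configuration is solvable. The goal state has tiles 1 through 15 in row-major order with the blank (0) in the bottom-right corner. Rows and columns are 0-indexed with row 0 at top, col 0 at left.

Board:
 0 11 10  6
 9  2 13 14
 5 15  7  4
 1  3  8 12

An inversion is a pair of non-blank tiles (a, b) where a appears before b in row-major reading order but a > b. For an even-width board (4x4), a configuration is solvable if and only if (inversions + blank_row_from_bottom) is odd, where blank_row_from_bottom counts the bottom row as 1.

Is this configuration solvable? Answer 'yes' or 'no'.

Inversions: 60
Blank is in row 0 (0-indexed from top), which is row 4 counting from the bottom (bottom = 1).
60 + 4 = 64, which is even, so the puzzle is not solvable.

Answer: no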